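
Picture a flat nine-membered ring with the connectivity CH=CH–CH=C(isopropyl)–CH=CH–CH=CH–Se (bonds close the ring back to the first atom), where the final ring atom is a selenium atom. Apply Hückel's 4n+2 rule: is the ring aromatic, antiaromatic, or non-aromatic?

Aromatic

Check conjugation: every atom in a ring double bond is sp² and brings one electron to the p orbital; the selenium donates one lone pair from its p orbital — every position has a p orbital, so the cyclic π system is continuous.
π-electron count: 4 × 2 = 8 from the double-bond units + 2 from the Se atom = 10.
Since 10 = 4·2 + 2, the ring meets the 4n+2 criterion.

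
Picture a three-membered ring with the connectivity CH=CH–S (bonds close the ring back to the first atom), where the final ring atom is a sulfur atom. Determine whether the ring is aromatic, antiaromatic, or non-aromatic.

Antiaromatic

The p orbitals form a continuous loop: each doubly-bonded ring atom is sp² with one p-orbital electron; the sulfur donates one lone pair from its p orbital. The ring is fully conjugated.
π-electron count: 1 × 2 = 2 from the double-bond unit + 2 from the S atom = 4.
4 = 4(1); a planar, fully conjugated 4n system is antiaromatic.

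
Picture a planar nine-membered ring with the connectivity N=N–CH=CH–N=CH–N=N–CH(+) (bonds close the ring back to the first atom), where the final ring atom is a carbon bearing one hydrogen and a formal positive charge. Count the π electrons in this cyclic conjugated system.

8

Every ring atom contributes a p orbital perpendicular to the ring (each doubly-bonded ring atom is sp² with one p-orbital electron; the doubly-bonded nitrogens are pyridine-type — their lone pairs lie in the ring plane, leaving one electron in the p orbital; the carbocation has an empty p orbital), so the π system is cyclic and fully conjugated.
Counting π electrons: 4 × 2 = 8 from the double-bond units + 0 from the CH(+) atom = 8.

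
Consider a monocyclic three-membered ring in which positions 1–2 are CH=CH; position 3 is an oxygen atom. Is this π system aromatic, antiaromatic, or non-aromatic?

Every ring atom contributes a p orbital perpendicular to the ring (each doubly-bonded ring atom is sp² with one p-orbital electron; the oxygen donates one lone pair from its p orbital), so the π system is cyclic and fully conjugated.
Tallying contributions gives 1 × 2 = 2 from the double-bond unit + 2 from the O atom = 4.
4 is a 4n count (n = 1), so the planar conjugated ring is antiaromatic.

Antiaromatic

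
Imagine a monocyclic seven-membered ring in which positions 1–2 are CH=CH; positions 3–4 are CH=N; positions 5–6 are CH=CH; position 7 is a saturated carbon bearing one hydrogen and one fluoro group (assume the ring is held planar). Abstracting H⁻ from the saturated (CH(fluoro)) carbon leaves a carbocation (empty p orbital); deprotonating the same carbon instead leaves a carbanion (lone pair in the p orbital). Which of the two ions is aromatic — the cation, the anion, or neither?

The cation

Once that carbon is sp², every ring atom has a p orbital and both ions are fully conjugated.
Cation: 3 × 2 + 0 = 6 π electrons → 4(1)+2, aromatic.
Anion: 3 × 2 + 2 = 8 π electrons → 4(2), antiaromatic.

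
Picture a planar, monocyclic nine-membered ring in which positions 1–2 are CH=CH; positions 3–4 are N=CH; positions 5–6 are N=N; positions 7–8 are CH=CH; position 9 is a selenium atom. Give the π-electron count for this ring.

All ring atoms are sp² and supply a p orbital to the ring (the double-bond atoms are sp², each contributing one p electron; each sp² =N– keeps its lone pair in-plane and puts one electron into the π system; the selenium donates one lone pair from its p orbital); the conjugation is uninterrupted.
Tallying contributions gives 4 × 2 = 8 from the double-bond units + 2 from the Se atom = 10.

10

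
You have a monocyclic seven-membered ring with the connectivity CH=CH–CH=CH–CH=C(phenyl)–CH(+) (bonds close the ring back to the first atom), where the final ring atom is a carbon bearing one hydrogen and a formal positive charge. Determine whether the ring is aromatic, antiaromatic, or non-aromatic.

All ring atoms are sp² and supply a p orbital to the ring (each doubly-bonded ring atom is sp² with one p-orbital electron; the carbocation has an empty p orbital); the conjugation is uninterrupted.
Tallying contributions gives 3 × 2 = 6 from the double-bond units + 0 from the CH(+) atom = 6.
Since 6 = 4·1 + 2, the ring meets the 4n+2 criterion.

Aromatic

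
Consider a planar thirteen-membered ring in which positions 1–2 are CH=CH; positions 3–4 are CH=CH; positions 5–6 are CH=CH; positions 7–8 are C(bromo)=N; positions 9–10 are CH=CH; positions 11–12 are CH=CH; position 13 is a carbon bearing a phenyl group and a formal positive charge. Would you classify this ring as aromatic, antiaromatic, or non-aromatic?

Antiaromatic

All ring atoms are sp² and supply a p orbital to the ring (each doubly-bonded ring atom is sp² with one p-orbital electron; each =N– nitrogen is pyridine-type (lone pair in the sp² plane, one electron in the p orbital); the carbocation has an empty p orbital); the conjugation is uninterrupted.
Counting π electrons: 6 × 2 = 12 from the double-bond units + 0 from the C(phenyl)(+) atom = 12.
12 = 4(3); a planar, fully conjugated 4n system is antiaromatic.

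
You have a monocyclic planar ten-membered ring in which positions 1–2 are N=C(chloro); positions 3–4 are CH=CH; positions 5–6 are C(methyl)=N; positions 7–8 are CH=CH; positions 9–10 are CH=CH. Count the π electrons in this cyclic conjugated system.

10

The p orbitals form a continuous loop: the double-bond atoms are sp², each contributing one p electron; each sp² =N– keeps its lone pair in-plane and puts one electron into the π system. The ring is fully conjugated.
Adding the contributions, 5 × 2 = 10 from the 5 double-bond units.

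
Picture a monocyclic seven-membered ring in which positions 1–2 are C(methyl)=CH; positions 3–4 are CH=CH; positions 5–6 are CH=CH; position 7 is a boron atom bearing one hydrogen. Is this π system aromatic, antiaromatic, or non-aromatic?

Check conjugation: every atom in a ring double bond is sp² and brings one electron to the p orbital; the boron has an empty p orbital — every position has a p orbital, so the cyclic π system is continuous.
Counting π electrons: 3 × 2 = 6 from the double-bond units + 0 from the BH atom = 6.
Since 6 = 4·1 + 2, the ring meets the 4n+2 criterion.

Aromatic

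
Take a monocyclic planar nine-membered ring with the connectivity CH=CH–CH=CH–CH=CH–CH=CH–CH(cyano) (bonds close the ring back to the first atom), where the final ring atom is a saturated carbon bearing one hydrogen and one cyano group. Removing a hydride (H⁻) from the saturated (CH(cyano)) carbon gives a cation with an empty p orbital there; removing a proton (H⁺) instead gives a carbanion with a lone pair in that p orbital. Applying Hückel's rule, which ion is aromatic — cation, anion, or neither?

The anion

In both ions every ring atom is sp² and contributes a p orbital, so both rings are fully conjugated.
Cation: 4 × 2 + 0 = 8 π electrons → 4(2), antiaromatic.
Anion: 4 × 2 + 2 = 10 π electrons → 4(2)+2, aromatic.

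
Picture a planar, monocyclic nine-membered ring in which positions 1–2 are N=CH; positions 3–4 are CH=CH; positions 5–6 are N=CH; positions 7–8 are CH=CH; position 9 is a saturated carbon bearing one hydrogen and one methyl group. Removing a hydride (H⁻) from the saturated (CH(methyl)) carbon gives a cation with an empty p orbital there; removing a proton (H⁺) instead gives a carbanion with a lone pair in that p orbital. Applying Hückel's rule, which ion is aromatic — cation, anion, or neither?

Both ions have a continuous loop of p orbitals — each ring atom is sp².
Cation: 4 × 2 + 0 = 8 π electrons → 4(2), antiaromatic.
Anion: 4 × 2 + 2 = 10 π electrons → 4(2)+2, aromatic.

The anion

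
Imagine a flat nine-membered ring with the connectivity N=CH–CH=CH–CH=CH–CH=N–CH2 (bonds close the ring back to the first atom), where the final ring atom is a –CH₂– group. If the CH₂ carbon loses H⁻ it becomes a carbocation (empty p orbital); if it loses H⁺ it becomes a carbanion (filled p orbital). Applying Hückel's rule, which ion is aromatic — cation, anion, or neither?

In both ions every ring atom is sp² and contributes a p orbital, so both rings are fully conjugated.
Cation: 4 × 2 + 0 = 8 π electrons → 4(2), antiaromatic.
Anion: 4 × 2 + 2 = 10 π electrons → 4(2)+2, aromatic.

The anion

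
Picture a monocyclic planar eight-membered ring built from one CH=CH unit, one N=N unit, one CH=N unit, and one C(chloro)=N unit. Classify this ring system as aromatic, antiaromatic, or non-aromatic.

The p orbitals form a continuous loop: the double-bond atoms are sp², each contributing one p electron; each =N– nitrogen is pyridine-type (lone pair in the sp² plane, one electron in the p orbital). The ring is fully conjugated.
Tallying contributions gives 4 × 2 = 8 from the 4 double-bond units.
8 is a 4n count (n = 2), so the planar conjugated ring is antiaromatic.

Antiaromatic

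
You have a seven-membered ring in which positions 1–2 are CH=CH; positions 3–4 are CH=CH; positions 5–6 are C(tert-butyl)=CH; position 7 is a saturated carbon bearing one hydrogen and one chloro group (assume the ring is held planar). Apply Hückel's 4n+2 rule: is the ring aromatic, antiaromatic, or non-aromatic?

The CH(chloro) carbon is saturated: that saturated carbon is sp³ and has no p orbital in the ring π system. Conjugation is not continuous around the ring.
Hückel's rule only applies to fully conjugated rings, so this one is simply non-aromatic.

Non-aromatic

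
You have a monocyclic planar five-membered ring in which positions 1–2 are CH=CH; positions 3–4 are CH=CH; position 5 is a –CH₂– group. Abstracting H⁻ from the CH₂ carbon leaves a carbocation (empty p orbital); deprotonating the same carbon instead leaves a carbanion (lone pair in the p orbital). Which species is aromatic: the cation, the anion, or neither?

In either ion the ring is fully conjugated: every atom, including the new sp² carbon, supplies a p orbital.
Cation: 2 × 2 + 0 = 4 π electrons → 4(1), antiaromatic.
Anion: 2 × 2 + 2 = 6 π electrons → 4(1)+2, aromatic.

The anion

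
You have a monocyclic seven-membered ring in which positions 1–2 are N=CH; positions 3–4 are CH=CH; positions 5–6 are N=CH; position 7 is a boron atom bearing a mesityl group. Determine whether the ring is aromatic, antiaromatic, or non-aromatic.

Check conjugation: every atom in a ring double bond is sp² and brings one electron to the p orbital; each sp² =N– keeps its lone pair in-plane and puts one electron into the π system; the boron has an empty p orbital — every position has a p orbital, so the cyclic π system is continuous.
Adding the contributions, 3 × 2 = 6 from the double-bond units + 0 from the B(mesityl) atom = 6.
6 = 4(1) + 2, which satisfies Hückel's 4n+2 rule.

Aromatic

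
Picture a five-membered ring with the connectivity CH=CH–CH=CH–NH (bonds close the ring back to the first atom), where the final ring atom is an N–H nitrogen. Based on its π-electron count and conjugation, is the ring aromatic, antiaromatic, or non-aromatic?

Aromatic

Check conjugation: every atom in a ring double bond is sp² and brings one electron to the p orbital; the pyrrole-type nitrogen donates its lone pair from the p orbital — every position has a p orbital, so the cyclic π system is continuous.
Adding the contributions, 2 × 2 = 4 from the double-bond units + 2 from the NH atom = 6.
6 = 4(1) + 2, which satisfies Hückel's 4n+2 rule.
This is pyrrole.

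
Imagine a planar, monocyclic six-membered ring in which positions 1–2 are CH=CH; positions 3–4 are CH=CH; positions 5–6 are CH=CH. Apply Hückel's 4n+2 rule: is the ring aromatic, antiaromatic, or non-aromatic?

Check conjugation: every atom in a ring double bond is sp² and brings one electron to the p orbital — every position has a p orbital, so the cyclic π system is continuous.
Adding the contributions, 3 × 2 = 6 from the 3 double-bond units.
With 6 π electrons (n = 1), the Hückel 4n+2 condition holds.

Aromatic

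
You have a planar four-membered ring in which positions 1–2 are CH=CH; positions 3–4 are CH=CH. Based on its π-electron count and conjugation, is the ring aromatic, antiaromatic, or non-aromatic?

The p orbitals form a continuous loop: each doubly-bonded ring atom is sp² with one p-orbital electron. The ring is fully conjugated.
Adding the contributions, 2 × 2 = 4 from the 2 double-bond units.
A 4n π count (4, n = 1) in a planar conjugated ring means antiaromatic.
This is cyclobutadiene.

Antiaromatic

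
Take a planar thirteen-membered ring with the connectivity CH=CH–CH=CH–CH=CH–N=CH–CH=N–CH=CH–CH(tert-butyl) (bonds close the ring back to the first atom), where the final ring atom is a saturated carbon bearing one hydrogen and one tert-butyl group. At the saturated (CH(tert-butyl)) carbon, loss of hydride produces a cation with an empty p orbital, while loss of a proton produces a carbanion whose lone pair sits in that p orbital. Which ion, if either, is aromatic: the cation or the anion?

Both ions have a continuous loop of p orbitals — each ring atom is sp².
Cation: 6 × 2 + 0 = 12 π electrons → 4(3), antiaromatic.
Anion: 6 × 2 + 2 = 14 π electrons → 4(3)+2, aromatic.

The anion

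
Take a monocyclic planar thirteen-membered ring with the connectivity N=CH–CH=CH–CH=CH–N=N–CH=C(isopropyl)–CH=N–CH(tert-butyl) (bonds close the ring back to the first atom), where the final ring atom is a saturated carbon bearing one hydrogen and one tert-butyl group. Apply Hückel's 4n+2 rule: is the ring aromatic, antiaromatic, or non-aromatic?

The CH(tert-butyl) carbon is saturated: that saturated carbon is sp³ and has no p orbital in the ring π system. Conjugation is not continuous around the ring.
Broken conjugation rules out both aromaticity and antiaromaticity.

Non-aromatic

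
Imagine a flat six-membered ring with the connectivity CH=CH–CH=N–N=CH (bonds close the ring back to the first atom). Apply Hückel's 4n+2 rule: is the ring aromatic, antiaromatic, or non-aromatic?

Aromatic

The p orbitals form a continuous loop: each doubly-bonded ring atom is sp² with one p-orbital electron; the doubly-bonded nitrogens are pyridine-type — their lone pairs lie in the ring plane, leaving one electron in the p orbital. The ring is fully conjugated.
Tallying contributions gives 3 × 2 = 6 from the 3 double-bond units.
That gives a 4n+2 count (6, n = 1).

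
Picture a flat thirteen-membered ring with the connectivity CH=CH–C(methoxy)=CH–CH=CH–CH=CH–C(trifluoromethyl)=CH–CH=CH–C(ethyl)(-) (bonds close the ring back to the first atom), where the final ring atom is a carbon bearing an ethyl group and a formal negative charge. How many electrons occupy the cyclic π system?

14

Every ring atom contributes a p orbital perpendicular to the ring (the double-bond atoms are sp², each contributing one p electron; the carbanion's lone pair occupies the p orbital), so the π system is cyclic and fully conjugated.
Adding the contributions, 6 × 2 = 12 from the double-bond units + 2 from the C(ethyl)(-) atom = 14.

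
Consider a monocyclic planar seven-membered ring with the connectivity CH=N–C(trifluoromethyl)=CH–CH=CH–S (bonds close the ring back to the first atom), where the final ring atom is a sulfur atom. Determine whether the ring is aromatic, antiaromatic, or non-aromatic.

Antiaromatic

All ring atoms are sp² and supply a p orbital to the ring (the double-bond atoms are sp², each contributing one p electron; the doubly-bonded nitrogens are pyridine-type — their lone pairs lie in the ring plane, leaving one electron in the p orbital; the sulfur donates one lone pair from its p orbital); the conjugation is uninterrupted.
Counting π electrons: 3 × 2 = 6 from the double-bond units + 2 from the S atom = 8.
8 is a 4n count (n = 2), so the planar conjugated ring is antiaromatic.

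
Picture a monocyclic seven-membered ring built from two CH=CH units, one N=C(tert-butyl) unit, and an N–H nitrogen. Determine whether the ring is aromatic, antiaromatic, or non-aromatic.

The p orbitals form a continuous loop: each doubly-bonded ring atom is sp² with one p-orbital electron; the doubly-bonded nitrogens are pyridine-type — their lone pairs lie in the ring plane, leaving one electron in the p orbital; the pyrrole-type nitrogen donates its lone pair from the p orbital. The ring is fully conjugated.
Tallying contributions gives 3 × 2 = 6 from the double-bond units + 2 from the NH atom = 8.
8 = 4(2); a planar, fully conjugated 4n system is antiaromatic.

Antiaromatic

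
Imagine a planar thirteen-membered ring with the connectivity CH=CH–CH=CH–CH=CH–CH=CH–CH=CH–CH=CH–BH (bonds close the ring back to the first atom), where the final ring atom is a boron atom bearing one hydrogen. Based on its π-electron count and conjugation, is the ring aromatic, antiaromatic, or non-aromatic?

Check conjugation: each doubly-bonded ring atom is sp² with one p-orbital electron; the boron has an empty p orbital — every position has a p orbital, so the cyclic π system is continuous.
Adding the contributions, 6 × 2 = 12 from the double-bond units + 0 from the BH atom = 12.
12 = 4(3); a planar, fully conjugated 4n system is antiaromatic.

Antiaromatic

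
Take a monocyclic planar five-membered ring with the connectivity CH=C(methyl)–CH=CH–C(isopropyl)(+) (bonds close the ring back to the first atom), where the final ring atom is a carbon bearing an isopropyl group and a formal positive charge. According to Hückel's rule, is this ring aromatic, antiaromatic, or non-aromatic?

The p orbitals form a continuous loop: each doubly-bonded ring atom is sp² with one p-orbital electron; the carbocation has an empty p orbital. The ring is fully conjugated.
Counting π electrons: 2 × 2 = 4 from the double-bond units + 0 from the C(isopropyl)(+) atom = 4.
4 is a 4n count (n = 1), so the planar conjugated ring is antiaromatic.

Antiaromatic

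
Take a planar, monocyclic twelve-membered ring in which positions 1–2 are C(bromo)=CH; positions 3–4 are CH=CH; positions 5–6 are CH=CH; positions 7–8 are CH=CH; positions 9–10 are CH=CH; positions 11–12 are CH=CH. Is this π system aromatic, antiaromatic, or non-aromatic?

Every ring atom contributes a p orbital perpendicular to the ring (the double-bond atoms are sp², each contributing one p electron), so the π system is cyclic and fully conjugated.
Adding the contributions, 6 × 2 = 12 from the 6 double-bond units.
12 = 4(3); a planar, fully conjugated 4n system is antiaromatic.

Antiaromatic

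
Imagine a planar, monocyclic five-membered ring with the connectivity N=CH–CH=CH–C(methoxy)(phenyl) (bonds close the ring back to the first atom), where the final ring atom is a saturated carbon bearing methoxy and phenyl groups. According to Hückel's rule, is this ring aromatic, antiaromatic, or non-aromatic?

Non-aromatic

The C(methoxy)(phenyl) carbon is saturated: that saturated carbon is sp³ and has no p orbital in the ring π system. Conjugation is not continuous around the ring.
A ring that is not fully conjugated cannot be aromatic or antiaromatic regardless of its π-electron count.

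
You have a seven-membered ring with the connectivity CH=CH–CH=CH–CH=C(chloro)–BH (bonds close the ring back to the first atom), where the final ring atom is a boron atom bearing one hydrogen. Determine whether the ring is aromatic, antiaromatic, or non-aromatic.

All ring atoms are sp² and supply a p orbital to the ring (the double-bond atoms are sp², each contributing one p electron; the boron has an empty p orbital); the conjugation is uninterrupted.
Adding the contributions, 3 × 2 = 6 from the double-bond units + 0 from the BH atom = 6.
6 = 4(1) + 2, which satisfies Hückel's 4n+2 rule.

Aromatic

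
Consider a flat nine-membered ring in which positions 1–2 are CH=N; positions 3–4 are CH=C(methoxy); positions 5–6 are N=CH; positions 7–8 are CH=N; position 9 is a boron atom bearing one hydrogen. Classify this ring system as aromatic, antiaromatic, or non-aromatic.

Antiaromatic

Every ring atom contributes a p orbital perpendicular to the ring (each doubly-bonded ring atom is sp² with one p-orbital electron; each sp² =N– keeps its lone pair in-plane and puts one electron into the π system; the boron has an empty p orbital), so the π system is cyclic and fully conjugated.
π-electron count: 4 × 2 = 8 from the double-bond units + 0 from the BH atom = 8.
8 = 4(2); a planar, fully conjugated 4n system is antiaromatic.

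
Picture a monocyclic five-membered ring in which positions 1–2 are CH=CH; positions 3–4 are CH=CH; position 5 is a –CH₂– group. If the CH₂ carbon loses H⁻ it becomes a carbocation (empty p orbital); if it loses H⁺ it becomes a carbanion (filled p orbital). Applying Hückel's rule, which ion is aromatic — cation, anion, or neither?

In both ions every ring atom is sp² and contributes a p orbital, so both rings are fully conjugated.
Cation: 2 × 2 + 0 = 4 π electrons → 4(1), antiaromatic.
Anion: 2 × 2 + 2 = 6 π electrons → 4(1)+2, aromatic.

The anion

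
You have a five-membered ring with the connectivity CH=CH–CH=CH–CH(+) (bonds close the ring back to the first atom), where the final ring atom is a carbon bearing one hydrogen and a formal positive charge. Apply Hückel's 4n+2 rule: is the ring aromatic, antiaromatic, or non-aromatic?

Antiaromatic

Check conjugation: every atom in a ring double bond is sp² and brings one electron to the p orbital; the carbocation has an empty p orbital — every position has a p orbital, so the cyclic π system is continuous.
Tallying contributions gives 2 × 2 = 4 from the double-bond units + 0 from the CH(+) atom = 4.
With 4 = 4·1 π electrons, Hückel's rule classifies the planar ring as antiaromatic.
(This ring is the cyclopentadienyl cation.)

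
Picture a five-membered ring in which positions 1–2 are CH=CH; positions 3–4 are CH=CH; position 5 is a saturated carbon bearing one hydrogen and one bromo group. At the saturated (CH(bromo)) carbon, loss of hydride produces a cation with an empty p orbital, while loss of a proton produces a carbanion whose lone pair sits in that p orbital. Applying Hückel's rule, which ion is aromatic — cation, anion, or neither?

Once that carbon is sp², every ring atom has a p orbital and both ions are fully conjugated.
Cation: 2 × 2 + 0 = 4 π electrons → 4(1), antiaromatic.
Anion: 2 × 2 + 2 = 6 π electrons → 4(1)+2, aromatic.

The anion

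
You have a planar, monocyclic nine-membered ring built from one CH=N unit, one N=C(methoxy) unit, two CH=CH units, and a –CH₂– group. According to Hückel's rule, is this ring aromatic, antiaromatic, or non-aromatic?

Because the tetrahedral CH₂ carbon is sp³ and has no p orbital in the ring π system at the CH2 position, the π system cannot extend all the way around the ring.
A ring that is not fully conjugated cannot be aromatic or antiaromatic regardless of its π-electron count.

Non-aromatic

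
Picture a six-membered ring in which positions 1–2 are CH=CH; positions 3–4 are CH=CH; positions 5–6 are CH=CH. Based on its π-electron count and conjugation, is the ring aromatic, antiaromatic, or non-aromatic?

Aromatic

Every ring atom contributes a p orbital perpendicular to the ring (the double-bond atoms are sp², each contributing one p electron), so the π system is cyclic and fully conjugated.
Adding the contributions, 3 × 2 = 6 from the 3 double-bond units.
Since 6 = 4·1 + 2, the ring meets the 4n+2 criterion.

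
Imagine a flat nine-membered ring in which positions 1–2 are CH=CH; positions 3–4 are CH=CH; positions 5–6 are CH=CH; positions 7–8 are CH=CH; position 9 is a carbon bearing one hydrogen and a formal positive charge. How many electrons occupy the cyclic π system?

The p orbitals form a continuous loop: each doubly-bonded ring atom is sp² with one p-orbital electron; the carbocation has an empty p orbital. The ring is fully conjugated.
Tallying contributions gives 4 × 2 = 8 from the double-bond units + 0 from the CH(+) atom = 8.

8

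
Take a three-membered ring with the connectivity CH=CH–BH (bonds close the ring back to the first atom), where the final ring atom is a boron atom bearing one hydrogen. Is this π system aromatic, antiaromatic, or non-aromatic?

Every ring atom contributes a p orbital perpendicular to the ring (the double-bond atoms are sp², each contributing one p electron; the boron has an empty p orbital), so the π system is cyclic and fully conjugated.
Tallying contributions gives 1 × 2 = 2 from the double-bond unit + 0 from the BH atom = 2.
That gives a 4n+2 count (2, n = 0).

Aromatic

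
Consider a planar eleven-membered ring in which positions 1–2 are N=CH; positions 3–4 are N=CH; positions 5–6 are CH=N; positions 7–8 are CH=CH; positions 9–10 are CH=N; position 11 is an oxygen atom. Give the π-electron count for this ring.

The p orbitals form a continuous loop: every atom in a ring double bond is sp² and brings one electron to the p orbital; the doubly-bonded nitrogens are pyridine-type — their lone pairs lie in the ring plane, leaving one electron in the p orbital; the oxygen donates one lone pair from its p orbital. The ring is fully conjugated.
Counting π electrons: 5 × 2 = 10 from the double-bond units + 2 from the O atom = 12.

12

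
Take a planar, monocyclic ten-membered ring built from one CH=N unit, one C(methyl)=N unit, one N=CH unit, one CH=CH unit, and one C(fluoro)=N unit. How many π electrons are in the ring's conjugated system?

10

All ring atoms are sp² and supply a p orbital to the ring (each doubly-bonded ring atom is sp² with one p-orbital electron; each =N– nitrogen is pyridine-type (lone pair in the sp² plane, one electron in the p orbital)); the conjugation is uninterrupted.
Adding the contributions, 5 × 2 = 10 from the 5 double-bond units.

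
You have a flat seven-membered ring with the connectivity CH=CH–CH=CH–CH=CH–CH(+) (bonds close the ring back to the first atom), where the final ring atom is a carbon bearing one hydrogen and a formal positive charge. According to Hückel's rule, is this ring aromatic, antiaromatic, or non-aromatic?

Check conjugation: every atom in a ring double bond is sp² and brings one electron to the p orbital; the carbocation has an empty p orbital — every position has a p orbital, so the cyclic π system is continuous.
Counting π electrons: 3 × 2 = 6 from the double-bond units + 0 from the CH(+) atom = 6.
6 = 4(1) + 2, which satisfies Hückel's 4n+2 rule.

Aromatic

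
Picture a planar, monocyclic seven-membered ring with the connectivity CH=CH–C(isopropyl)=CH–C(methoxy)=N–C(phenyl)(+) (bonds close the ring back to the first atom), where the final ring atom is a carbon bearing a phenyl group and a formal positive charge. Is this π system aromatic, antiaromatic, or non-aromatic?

Check conjugation: every atom in a ring double bond is sp² and brings one electron to the p orbital; the doubly-bonded nitrogens are pyridine-type — their lone pairs lie in the ring plane, leaving one electron in the p orbital; the carbocation has an empty p orbital — every position has a p orbital, so the cyclic π system is continuous.
π-electron count: 3 × 2 = 6 from the double-bond units + 0 from the C(phenyl)(+) atom = 6.
Since 6 = 4·1 + 2, the ring meets the 4n+2 criterion.

Aromatic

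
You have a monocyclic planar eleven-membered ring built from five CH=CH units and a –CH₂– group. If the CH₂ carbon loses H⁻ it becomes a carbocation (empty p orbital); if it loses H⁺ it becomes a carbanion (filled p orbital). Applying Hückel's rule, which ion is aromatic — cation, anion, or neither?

The cation

In either ion the ring is fully conjugated: every atom, including the new sp² carbon, supplies a p orbital.
Cation: 5 × 2 + 0 = 10 π electrons → 4(2)+2, aromatic.
Anion: 5 × 2 + 2 = 12 π electrons → 4(3), antiaromatic.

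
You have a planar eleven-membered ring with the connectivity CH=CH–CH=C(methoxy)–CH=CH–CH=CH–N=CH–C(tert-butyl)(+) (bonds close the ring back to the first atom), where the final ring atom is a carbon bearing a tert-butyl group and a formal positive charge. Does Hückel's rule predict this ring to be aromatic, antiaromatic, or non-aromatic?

Aromatic

Every ring atom contributes a p orbital perpendicular to the ring (the double-bond atoms are sp², each contributing one p electron; the doubly-bonded nitrogens are pyridine-type — their lone pairs lie in the ring plane, leaving one electron in the p orbital; the carbocation has an empty p orbital), so the π system is cyclic and fully conjugated.
Tallying contributions gives 5 × 2 = 10 from the double-bond units + 0 from the C(tert-butyl)(+) atom = 10.
Since 10 = 4·2 + 2, the ring meets the 4n+2 criterion.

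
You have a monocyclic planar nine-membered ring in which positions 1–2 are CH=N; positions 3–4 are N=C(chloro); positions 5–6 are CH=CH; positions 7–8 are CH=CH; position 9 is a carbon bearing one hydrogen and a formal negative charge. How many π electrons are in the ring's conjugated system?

The p orbitals form a continuous loop: each doubly-bonded ring atom is sp² with one p-orbital electron; the doubly-bonded nitrogens are pyridine-type — their lone pairs lie in the ring plane, leaving one electron in the p orbital; the carbanion's lone pair occupies the p orbital. The ring is fully conjugated.
Counting π electrons: 4 × 2 = 8 from the double-bond units + 2 from the CH(-) atom = 10.

10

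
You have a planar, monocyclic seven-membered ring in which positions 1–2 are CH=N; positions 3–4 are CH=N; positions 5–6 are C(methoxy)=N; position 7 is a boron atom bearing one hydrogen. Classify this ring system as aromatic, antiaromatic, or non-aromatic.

Aromatic

Every ring atom contributes a p orbital perpendicular to the ring (every atom in a ring double bond is sp² and brings one electron to the p orbital; each sp² =N– keeps its lone pair in-plane and puts one electron into the π system; the boron has an empty p orbital), so the π system is cyclic and fully conjugated.
Counting π electrons: 3 × 2 = 6 from the double-bond units + 0 from the BH atom = 6.
Since 6 = 4·1 + 2, the ring meets the 4n+2 criterion.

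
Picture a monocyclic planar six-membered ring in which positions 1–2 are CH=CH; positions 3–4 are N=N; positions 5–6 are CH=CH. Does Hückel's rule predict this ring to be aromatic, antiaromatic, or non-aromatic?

Every ring atom contributes a p orbital perpendicular to the ring (every atom in a ring double bond is sp² and brings one electron to the p orbital; each =N– nitrogen is pyridine-type (lone pair in the sp² plane, one electron in the p orbital)), so the π system is cyclic and fully conjugated.
Counting π electrons: 3 × 2 = 6 from the 3 double-bond units.
6 = 4(1) + 2, which satisfies Hückel's 4n+2 rule.

Aromatic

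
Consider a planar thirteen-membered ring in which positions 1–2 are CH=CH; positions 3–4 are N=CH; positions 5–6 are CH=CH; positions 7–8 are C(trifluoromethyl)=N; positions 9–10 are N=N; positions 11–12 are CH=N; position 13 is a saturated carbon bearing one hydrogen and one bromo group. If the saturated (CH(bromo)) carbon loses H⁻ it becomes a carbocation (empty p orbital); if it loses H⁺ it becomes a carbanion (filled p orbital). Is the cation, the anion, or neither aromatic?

The anion

Both ions have a continuous loop of p orbitals — each ring atom is sp².
Cation: 6 × 2 + 0 = 12 π electrons → 4(3), antiaromatic.
Anion: 6 × 2 + 2 = 14 π electrons → 4(3)+2, aromatic.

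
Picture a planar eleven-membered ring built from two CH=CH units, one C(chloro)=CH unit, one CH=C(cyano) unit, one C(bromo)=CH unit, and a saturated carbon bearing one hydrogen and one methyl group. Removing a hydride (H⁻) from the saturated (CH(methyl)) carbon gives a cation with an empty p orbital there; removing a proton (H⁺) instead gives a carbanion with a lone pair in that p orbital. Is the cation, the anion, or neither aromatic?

The cation

In either ion the ring is fully conjugated: every atom, including the new sp² carbon, supplies a p orbital.
Cation: 5 × 2 + 0 = 10 π electrons → 4(2)+2, aromatic.
Anion: 5 × 2 + 2 = 12 π electrons → 4(3), antiaromatic.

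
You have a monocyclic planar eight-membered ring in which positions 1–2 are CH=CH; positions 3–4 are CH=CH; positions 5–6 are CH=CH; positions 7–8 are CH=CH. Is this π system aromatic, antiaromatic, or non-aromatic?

The p orbitals form a continuous loop: each doubly-bonded ring atom is sp² with one p-orbital electron. The ring is fully conjugated.
π-electron count: 4 × 2 = 8 from the 4 double-bond units.
With 8 = 4·2 π electrons, Hückel's rule classifies the planar ring as antiaromatic.

Antiaromatic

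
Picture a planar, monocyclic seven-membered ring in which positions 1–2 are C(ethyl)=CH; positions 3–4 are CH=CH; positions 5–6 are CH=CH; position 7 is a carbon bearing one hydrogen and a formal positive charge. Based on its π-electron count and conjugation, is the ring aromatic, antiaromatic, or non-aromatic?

Aromatic

Every ring atom contributes a p orbital perpendicular to the ring (each doubly-bonded ring atom is sp² with one p-orbital electron; the carbocation has an empty p orbital), so the π system is cyclic and fully conjugated.
Tallying contributions gives 3 × 2 = 6 from the double-bond units + 0 from the CH(+) atom = 6.
6 = 4(1) + 2, which satisfies Hückel's 4n+2 rule.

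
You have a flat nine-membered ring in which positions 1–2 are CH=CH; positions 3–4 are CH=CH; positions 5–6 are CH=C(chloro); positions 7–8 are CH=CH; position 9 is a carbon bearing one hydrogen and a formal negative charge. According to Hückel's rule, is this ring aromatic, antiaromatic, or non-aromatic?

Check conjugation: each doubly-bonded ring atom is sp² with one p-orbital electron; the carbanion's lone pair occupies the p orbital — every position has a p orbital, so the cyclic π system is continuous.
Adding the contributions, 4 × 2 = 8 from the double-bond units + 2 from the CH(-) atom = 10.
With 10 π electrons (n = 2), the Hückel 4n+2 condition holds.

Aromatic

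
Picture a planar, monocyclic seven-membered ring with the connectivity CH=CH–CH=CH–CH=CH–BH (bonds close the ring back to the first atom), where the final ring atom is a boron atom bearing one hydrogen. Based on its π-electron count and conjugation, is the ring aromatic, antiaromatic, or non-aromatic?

Aromatic

The p orbitals form a continuous loop: the double-bond atoms are sp², each contributing one p electron; the boron has an empty p orbital. The ring is fully conjugated.
Counting π electrons: 3 × 2 = 6 from the double-bond units + 0 from the BH atom = 6.
With 6 π electrons (n = 1), the Hückel 4n+2 condition holds.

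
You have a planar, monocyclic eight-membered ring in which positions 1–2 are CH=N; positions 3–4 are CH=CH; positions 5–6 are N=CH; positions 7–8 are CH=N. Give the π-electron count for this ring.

8

Every ring atom contributes a p orbital perpendicular to the ring (each doubly-bonded ring atom is sp² with one p-orbital electron; each sp² =N– keeps its lone pair in-plane and puts one electron into the π system), so the π system is cyclic and fully conjugated.
π-electron count: 4 × 2 = 8 from the 4 double-bond units.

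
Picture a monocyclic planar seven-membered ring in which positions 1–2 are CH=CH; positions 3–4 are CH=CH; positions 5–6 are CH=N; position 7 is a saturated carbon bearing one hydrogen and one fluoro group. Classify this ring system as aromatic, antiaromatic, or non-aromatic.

Non-aromatic

Because that saturated carbon is sp³ and has no p orbital in the ring π system at the CH(fluoro) position, the π system cannot extend all the way around the ring.
A ring that is not fully conjugated cannot be aromatic or antiaromatic regardless of its π-electron count.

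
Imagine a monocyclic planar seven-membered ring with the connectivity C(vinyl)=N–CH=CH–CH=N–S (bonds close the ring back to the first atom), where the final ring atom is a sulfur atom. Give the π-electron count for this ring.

Every ring atom contributes a p orbital perpendicular to the ring (the double-bond atoms are sp², each contributing one p electron; each sp² =N– keeps its lone pair in-plane and puts one electron into the π system; the sulfur donates one lone pair from its p orbital), so the π system is cyclic and fully conjugated.
Counting π electrons: 3 × 2 = 6 from the double-bond units + 2 from the S atom = 8.

8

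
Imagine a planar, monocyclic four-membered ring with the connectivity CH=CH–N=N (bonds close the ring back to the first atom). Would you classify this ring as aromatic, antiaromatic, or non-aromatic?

Antiaromatic

All ring atoms are sp² and supply a p orbital to the ring (the double-bond atoms are sp², each contributing one p electron; each sp² =N– keeps its lone pair in-plane and puts one electron into the π system); the conjugation is uninterrupted.
π-electron count: 2 × 2 = 4 from the 2 double-bond units.
A 4n π count (4, n = 1) in a planar conjugated ring means antiaromatic.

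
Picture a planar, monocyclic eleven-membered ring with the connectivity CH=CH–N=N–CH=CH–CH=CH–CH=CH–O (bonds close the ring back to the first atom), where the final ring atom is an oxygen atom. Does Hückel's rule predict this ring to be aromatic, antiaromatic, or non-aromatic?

Antiaromatic

All ring atoms are sp² and supply a p orbital to the ring (every atom in a ring double bond is sp² and brings one electron to the p orbital; each =N– nitrogen is pyridine-type (lone pair in the sp² plane, one electron in the p orbital); the oxygen donates one lone pair from its p orbital); the conjugation is uninterrupted.
Adding the contributions, 5 × 2 = 10 from the double-bond units + 2 from the O atom = 12.
With 12 = 4·3 π electrons, Hückel's rule classifies the planar ring as antiaromatic.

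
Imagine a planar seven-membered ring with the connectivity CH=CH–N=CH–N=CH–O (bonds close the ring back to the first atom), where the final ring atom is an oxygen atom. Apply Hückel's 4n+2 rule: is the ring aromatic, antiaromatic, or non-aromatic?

All ring atoms are sp² and supply a p orbital to the ring (each doubly-bonded ring atom is sp² with one p-orbital electron; the doubly-bonded nitrogens are pyridine-type — their lone pairs lie in the ring plane, leaving one electron in the p orbital; the oxygen donates one lone pair from its p orbital); the conjugation is uninterrupted.
π-electron count: 3 × 2 = 6 from the double-bond units + 2 from the O atom = 8.
A 4n π count (8, n = 2) in a planar conjugated ring means antiaromatic.

Antiaromatic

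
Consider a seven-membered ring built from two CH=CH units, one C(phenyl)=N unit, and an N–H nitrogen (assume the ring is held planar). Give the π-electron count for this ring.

8

All ring atoms are sp² and supply a p orbital to the ring (every atom in a ring double bond is sp² and brings one electron to the p orbital; the doubly-bonded nitrogens are pyridine-type — their lone pairs lie in the ring plane, leaving one electron in the p orbital; the pyrrole-type nitrogen donates its lone pair from the p orbital); the conjugation is uninterrupted.
Adding the contributions, 3 × 2 = 6 from the double-bond units + 2 from the NH atom = 8.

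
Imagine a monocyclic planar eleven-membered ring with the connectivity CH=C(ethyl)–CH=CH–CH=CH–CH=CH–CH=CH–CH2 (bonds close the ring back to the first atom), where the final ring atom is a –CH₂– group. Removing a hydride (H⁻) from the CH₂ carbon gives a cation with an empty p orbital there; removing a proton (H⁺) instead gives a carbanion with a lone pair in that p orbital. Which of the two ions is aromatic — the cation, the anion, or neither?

The cation

In either ion the ring is fully conjugated: every atom, including the new sp² carbon, supplies a p orbital.
Cation: 5 × 2 + 0 = 10 π electrons → 4(2)+2, aromatic.
Anion: 5 × 2 + 2 = 12 π electrons → 4(3), antiaromatic.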